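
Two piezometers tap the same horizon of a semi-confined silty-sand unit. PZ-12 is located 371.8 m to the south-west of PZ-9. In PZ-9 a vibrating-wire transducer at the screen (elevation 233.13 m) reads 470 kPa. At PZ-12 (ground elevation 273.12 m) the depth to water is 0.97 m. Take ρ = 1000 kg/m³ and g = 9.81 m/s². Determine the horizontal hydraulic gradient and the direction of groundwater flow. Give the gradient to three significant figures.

i ≈ 0.0239; groundwater flows toward the south-west

Pressure head at PZ-9: ψ = P/(ρg) = 470×1000 / (1000 × 9.81) = 47.91 m.
Total head at PZ-9: h = z + ψ = 233.13 + 47.91 = 281.04 m.
Total head at PZ-12: h = 273.12 − 0.97 = 272.15 m.
Head difference: h(PZ-9) − h(PZ-12) = 281.04 − 272.15 = 8.89 m.
Hydraulic gradient: i = |Δh| / L = 8.89 / 371.8 = 0.0239.
Flow is from higher to lower head: from PZ-9 toward PZ-12, i.e. toward the south-west.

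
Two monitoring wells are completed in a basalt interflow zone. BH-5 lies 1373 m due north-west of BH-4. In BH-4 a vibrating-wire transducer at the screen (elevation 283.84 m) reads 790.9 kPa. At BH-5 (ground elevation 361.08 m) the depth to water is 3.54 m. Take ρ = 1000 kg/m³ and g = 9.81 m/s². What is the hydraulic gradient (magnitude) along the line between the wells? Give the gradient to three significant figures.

i ≈ 0.00504

Pressure head at BH-4: ψ = P/(ρg) = 790.9×1000 / (1000 × 9.81) = 80.62 m.
Total head at BH-4: h = z + ψ = 283.84 + 80.62 = 364.46 m.
Total head at BH-5: h = 361.08 − 3.54 = 357.54 m.
Head difference: h(BH-4) − h(BH-5) = 364.46 − 357.54 = 6.92 m.
Hydraulic gradient: i = |Δh| / L = 6.92 / 1373 = 0.00504.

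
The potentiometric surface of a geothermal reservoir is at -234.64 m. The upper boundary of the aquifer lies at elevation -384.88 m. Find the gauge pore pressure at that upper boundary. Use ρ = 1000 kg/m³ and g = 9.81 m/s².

Pressure head at the aquifer top: ψ = h − z = -234.64 − (-384.88) = 150.24 m.
P = ρgψ = 1000 × 9.81 × 150.24 = 1473854 Pa ≈ 1470 kPa.

P ≈ 1470 kPa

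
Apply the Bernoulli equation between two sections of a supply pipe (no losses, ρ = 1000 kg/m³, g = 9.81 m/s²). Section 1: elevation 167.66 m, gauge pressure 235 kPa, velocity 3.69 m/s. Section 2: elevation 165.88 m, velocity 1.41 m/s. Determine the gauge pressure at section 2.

P₂ ≈ 258 kPa

Pressure head at 1: ψ₁ = P₁/(ρg) = 235×1000 / (1000 × 9.81) = 23.96 m.
Velocity heads: v₁²/2g = 3.69²/19.62 = 0.694 m; v₂²/2g = 1.41²/19.62 = 0.101 m.
Total head H = z₁ + ψ₁ + v₁²/2g = 167.66 + 23.96 + 0.694 = 192.31 m.
ψ₂ = H − z₂ − v₂²/2g = 192.31 − 165.88 − 0.101 = 26.33 m.
P₂ = ρgψ₂ = 1000 × 9.81 × 26.33 ≈ 258 kPa.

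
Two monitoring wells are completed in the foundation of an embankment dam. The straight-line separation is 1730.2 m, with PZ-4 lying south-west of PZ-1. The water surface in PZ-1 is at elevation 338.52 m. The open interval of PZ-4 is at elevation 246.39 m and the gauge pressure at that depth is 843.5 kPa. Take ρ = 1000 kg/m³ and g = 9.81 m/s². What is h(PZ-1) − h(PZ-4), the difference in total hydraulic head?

Δh ≈ 6.15 m

Total head at PZ-1: h = 338.52 m (water level in the piezometer is the total head).
Pressure head at PZ-4: ψ = P/(ρg) = 843.5×1000 / (1000 × 9.81) = 85.98 m.
Total head at PZ-4: h = z + ψ = 246.39 + 85.98 = 332.37 m.
Head difference: h(PZ-1) − h(PZ-4) = 338.52 − 332.37 = 6.15 m.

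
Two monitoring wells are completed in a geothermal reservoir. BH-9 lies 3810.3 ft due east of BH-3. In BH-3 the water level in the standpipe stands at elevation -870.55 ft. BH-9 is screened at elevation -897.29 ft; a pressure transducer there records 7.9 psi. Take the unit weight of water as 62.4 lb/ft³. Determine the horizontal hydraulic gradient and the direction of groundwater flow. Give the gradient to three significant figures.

i ≈ 0.00223; groundwater flows toward the east

Total head at BH-3: h = -870.55 ft (water level in the piezometer is the total head).
Pressure head at BH-9: ψ = 144·P/γ = 144 × 7.9 / 62.4 = 18.23 ft.
Total head at BH-9: h = z + ψ = -897.29 + 18.23 = -879.06 ft.
Head difference: h(BH-3) − h(BH-9) = -870.55 − (-879.06) = 8.51 ft.
Hydraulic gradient: i = |Δh| / L = 8.51 / 3810.3 = 0.00223.
Flow is from higher to lower head: from BH-3 toward BH-9, i.e. toward the east.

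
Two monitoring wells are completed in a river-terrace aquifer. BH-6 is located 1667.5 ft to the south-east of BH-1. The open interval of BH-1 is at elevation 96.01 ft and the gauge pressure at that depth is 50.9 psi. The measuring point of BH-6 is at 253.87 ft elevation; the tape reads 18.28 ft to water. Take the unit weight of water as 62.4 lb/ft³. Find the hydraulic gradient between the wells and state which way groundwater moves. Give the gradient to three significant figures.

Pressure head at BH-1: ψ = 144·P/γ = 144 × 50.9 / 62.4 = 117.46 ft.
Total head at BH-1: h = z + ψ = 96.01 + 117.46 = 213.47 ft.
Total head at BH-6: h = 253.87 − 18.28 = 235.59 ft.
Head difference: h(BH-1) − h(BH-6) = 213.47 − 235.59 = -22.12 ft.
Hydraulic gradient: i = |Δh| / L = 22.12 / 1667.5 = 0.0133.
Flow is from higher to lower head: from BH-6 toward BH-1, i.e. toward the north-west.

i ≈ 0.0133; groundwater flows toward the north-west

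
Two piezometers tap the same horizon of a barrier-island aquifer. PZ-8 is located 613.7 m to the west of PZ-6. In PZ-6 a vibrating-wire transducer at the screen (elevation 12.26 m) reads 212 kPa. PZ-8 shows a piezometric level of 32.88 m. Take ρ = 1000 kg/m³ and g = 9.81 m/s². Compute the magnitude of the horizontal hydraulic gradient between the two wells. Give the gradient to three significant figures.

Pressure head at PZ-6: ψ = P/(ρg) = 212×1000 / (1000 × 9.81) = 21.61 m.
Total head at PZ-6: h = z + ψ = 12.26 + 21.61 = 33.87 m.
Total head at PZ-8: h = 32.88 m (water level in the piezometer is the total head).
Head difference: h(PZ-6) − h(PZ-8) = 33.87 − 32.88 = 0.99 m.
Hydraulic gradient: i = |Δh| / L = 0.99 / 613.7 = 0.00161.

i ≈ 0.00161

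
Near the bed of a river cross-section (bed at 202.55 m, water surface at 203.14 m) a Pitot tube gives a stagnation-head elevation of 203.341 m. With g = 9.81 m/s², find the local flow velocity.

Near the bed, under hydrostatic conditions, the piezometric head (z + ψ) equals the free-surface elevation, 203.14 m.
Velocity head = total − piezometric = 203.341 − 203.14 = 0.201 m.
v = √(2g·h_v) = √(2 × 9.81 × 0.201) = 1.99 m/s.

v ≈ 1.99 m/s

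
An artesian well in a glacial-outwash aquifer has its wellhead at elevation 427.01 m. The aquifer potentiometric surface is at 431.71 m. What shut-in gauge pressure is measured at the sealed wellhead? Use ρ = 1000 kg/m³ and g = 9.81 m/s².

Head above the cap: Δh = 431.71 − 427.01 = 4.70 m.
P = ρgΔh = 1000 × 9.81 × 4.70 = 46107 Pa ≈ 46.1 kPa.

P ≈ 46.1 kPa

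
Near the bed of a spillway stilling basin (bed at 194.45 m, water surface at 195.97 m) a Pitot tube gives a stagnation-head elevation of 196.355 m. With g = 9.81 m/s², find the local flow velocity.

Near the bed, under hydrostatic conditions, the piezometric head (z + ψ) equals the free-surface elevation, 195.97 m.
Velocity head = total − piezometric = 196.355 − 195.97 = 0.385 m.
v = √(2g·h_v) = √(2 × 9.81 × 0.385) = 2.75 m/s.

v ≈ 2.75 m/s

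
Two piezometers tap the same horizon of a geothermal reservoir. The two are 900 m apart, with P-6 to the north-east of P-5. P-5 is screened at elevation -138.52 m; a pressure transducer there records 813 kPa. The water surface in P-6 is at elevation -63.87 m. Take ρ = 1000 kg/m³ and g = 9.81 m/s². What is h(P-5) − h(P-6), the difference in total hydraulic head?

Δh ≈ 8.22 m

Pressure head at P-5: ψ = P/(ρg) = 813×1000 / (1000 × 9.81) = 82.87 m.
Total head at P-5: h = z + ψ = -138.52 + 82.87 = -55.65 m.
Total head at P-6: h = -63.87 m (water level in the piezometer is the total head).
Head difference: h(P-5) − h(P-6) = -55.65 − (-63.87) = 8.22 m.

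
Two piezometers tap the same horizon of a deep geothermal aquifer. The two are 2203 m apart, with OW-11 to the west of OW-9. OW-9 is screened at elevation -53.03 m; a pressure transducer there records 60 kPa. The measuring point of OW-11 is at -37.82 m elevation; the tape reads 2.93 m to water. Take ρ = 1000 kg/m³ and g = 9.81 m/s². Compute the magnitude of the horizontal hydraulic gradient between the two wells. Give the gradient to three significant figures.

i ≈ 0.00280

Pressure head at OW-9: ψ = P/(ρg) = 60×1000 / (1000 × 9.81) = 6.12 m.
Total head at OW-9: h = z + ψ = -53.03 + 6.12 = -46.91 m.
Total head at OW-11: h = -37.82 − 2.93 = -40.75 m.
Head difference: h(OW-9) − h(OW-11) = -46.91 − (-40.75) = -6.16 m.
Hydraulic gradient: i = |Δh| / L = 6.16 / 2203 = 0.00280.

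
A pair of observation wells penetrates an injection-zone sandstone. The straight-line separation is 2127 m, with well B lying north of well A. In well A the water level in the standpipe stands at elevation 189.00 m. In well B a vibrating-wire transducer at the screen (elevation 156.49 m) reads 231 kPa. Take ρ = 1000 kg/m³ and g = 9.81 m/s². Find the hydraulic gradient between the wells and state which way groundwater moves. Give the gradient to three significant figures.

i ≈ 0.00421; groundwater flows toward the north

Total head at well A: h = 189.00 m (water level in the piezometer is the total head).
Pressure head at well B: ψ = P/(ρg) = 231×1000 / (1000 × 9.81) = 23.55 m.
Total head at well B: h = z + ψ = 156.49 + 23.55 = 180.04 m.
Head difference: h(well A) − h(well B) = 189.00 − 180.04 = 8.96 m.
Hydraulic gradient: i = |Δh| / L = 8.96 / 2127 = 0.00421.
Flow is from higher to lower head: from well A toward well B, i.e. toward the north.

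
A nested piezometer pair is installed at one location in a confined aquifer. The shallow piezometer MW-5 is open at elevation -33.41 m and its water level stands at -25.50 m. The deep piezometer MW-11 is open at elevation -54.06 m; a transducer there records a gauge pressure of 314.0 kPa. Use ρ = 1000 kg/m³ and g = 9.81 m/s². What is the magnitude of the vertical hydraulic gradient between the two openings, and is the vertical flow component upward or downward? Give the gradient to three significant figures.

Total head at MW-5: h = -25.50 m (water level in the standpipe).
Pressure head at MW-11: ψ = P/(ρg) = 314.0×1000 / (1000 × 9.81) = 32.01 m.
Total head at MW-11: h = z + ψ = -54.06 + 32.01 = -22.05 m.
Δh = h(MW-5) − h(MW-11) = -25.50 − (-22.05) = -3.45 m.
Vertical separation Δz = -33.41 − (-54.06) = 20.65 m.
|i_v| = |Δh| / Δz = 3.45 / 20.65 = 0.167.
Head is higher in the deep piezometer, so vertical flow is upward (discharge condition).

|i_v| ≈ 0.167; vertical flow is upward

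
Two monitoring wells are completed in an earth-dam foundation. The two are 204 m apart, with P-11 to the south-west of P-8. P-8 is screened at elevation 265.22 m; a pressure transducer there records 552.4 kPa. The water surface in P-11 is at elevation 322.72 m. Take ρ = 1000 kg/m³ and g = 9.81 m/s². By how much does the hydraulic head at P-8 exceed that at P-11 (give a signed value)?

Pressure head at P-8: ψ = P/(ρg) = 552.4×1000 / (1000 × 9.81) = 56.31 m.
Total head at P-8: h = z + ψ = 265.22 + 56.31 = 321.53 m.
Total head at P-11: h = 322.72 m (water level in the piezometer is the total head).
Head difference: h(P-8) − h(P-11) = 321.53 − 322.72 = -1.19 m.

Δh ≈ -1.19 m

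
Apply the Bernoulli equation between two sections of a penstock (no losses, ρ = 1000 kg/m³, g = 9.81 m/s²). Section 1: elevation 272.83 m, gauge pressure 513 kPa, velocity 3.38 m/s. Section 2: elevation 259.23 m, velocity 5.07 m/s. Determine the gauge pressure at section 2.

Pressure head at 1: ψ₁ = P₁/(ρg) = 513×1000 / (1000 × 9.81) = 52.29 m.
Velocity heads: v₁²/2g = 3.38²/19.62 = 0.582 m; v₂²/2g = 5.07²/19.62 = 1.310 m.
Total head H = z₁ + ψ₁ + v₁²/2g = 272.83 + 52.29 + 0.582 = 325.70 m.
ψ₂ = H − z₂ − v₂²/2g = 325.70 − 259.23 − 1.310 = 65.16 m.
P₂ = ρgψ₂ = 1000 × 9.81 × 65.16 ≈ 639 kPa.

P₂ ≈ 639 kPa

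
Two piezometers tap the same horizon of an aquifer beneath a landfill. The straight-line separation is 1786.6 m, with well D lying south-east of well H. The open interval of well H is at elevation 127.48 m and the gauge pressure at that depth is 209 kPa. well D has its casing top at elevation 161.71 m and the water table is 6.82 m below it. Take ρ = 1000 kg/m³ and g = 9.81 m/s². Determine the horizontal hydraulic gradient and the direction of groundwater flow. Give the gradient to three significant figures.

Pressure head at well H: ψ = P/(ρg) = 209×1000 / (1000 × 9.81) = 21.30 m.
Total head at well H: h = z + ψ = 127.48 + 21.30 = 148.78 m.
Total head at well D: h = 161.71 − 6.82 = 154.89 m.
Head difference: h(well H) − h(well D) = 148.78 − 154.89 = -6.11 m.
Hydraulic gradient: i = |Δh| / L = 6.11 / 1786.6 = 0.00342.
Flow is from higher to lower head: from well D toward well H, i.e. toward the north-west.

i ≈ 0.00342; groundwater flows toward the north-west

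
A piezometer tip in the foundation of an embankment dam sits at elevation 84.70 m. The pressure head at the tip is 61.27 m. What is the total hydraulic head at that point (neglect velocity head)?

h = z + ψ = 84.70 + 61.27 = 145.97 m.

h ≈ 145.97 m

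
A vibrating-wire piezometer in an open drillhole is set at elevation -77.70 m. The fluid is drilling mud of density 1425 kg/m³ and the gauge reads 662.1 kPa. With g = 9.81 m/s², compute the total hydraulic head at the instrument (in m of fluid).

h ≈ -30.34 m

ψ = P/(ρg) = 662.1×1000 / (1425 × 9.81) = 47.36 m.
h = z + ψ = -77.70 + 47.36 = -30.34 m.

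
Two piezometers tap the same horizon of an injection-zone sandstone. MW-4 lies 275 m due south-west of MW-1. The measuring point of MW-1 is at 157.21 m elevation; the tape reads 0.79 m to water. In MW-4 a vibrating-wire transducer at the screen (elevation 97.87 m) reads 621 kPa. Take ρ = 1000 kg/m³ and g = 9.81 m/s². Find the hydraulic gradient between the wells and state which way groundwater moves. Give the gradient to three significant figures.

Total head at MW-1: h = 157.21 − 0.79 = 156.42 m.
Pressure head at MW-4: ψ = P/(ρg) = 621×1000 / (1000 × 9.81) = 63.30 m.
Total head at MW-4: h = z + ψ = 97.87 + 63.30 = 161.17 m.
Head difference: h(MW-1) − h(MW-4) = 156.42 − 161.17 = -4.75 m.
Hydraulic gradient: i = |Δh| / L = 4.75 / 275 = 0.0173.
Flow is from higher to lower head: from MW-4 toward MW-1, i.e. toward the north-east.

i ≈ 0.0173; groundwater flows toward the north-east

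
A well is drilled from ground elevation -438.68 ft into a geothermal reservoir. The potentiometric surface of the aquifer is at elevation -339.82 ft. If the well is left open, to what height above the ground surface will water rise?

Water rises to the potentiometric surface, so the rise above ground = -339.82 − (-438.68) = 98.86 ft.

≈ 98.86 ft above ground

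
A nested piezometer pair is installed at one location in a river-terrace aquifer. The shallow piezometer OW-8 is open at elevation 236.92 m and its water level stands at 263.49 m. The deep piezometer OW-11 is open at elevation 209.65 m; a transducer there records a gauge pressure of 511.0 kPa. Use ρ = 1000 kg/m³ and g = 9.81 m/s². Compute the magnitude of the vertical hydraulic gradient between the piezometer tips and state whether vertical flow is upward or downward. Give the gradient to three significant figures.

|i_v| ≈ 0.0642; vertical flow is downward

Total head at OW-8: h = 263.49 m (water level in the standpipe).
Pressure head at OW-11: ψ = P/(ρg) = 511.0×1000 / (1000 × 9.81) = 52.09 m.
Total head at OW-11: h = z + ψ = 209.65 + 52.09 = 261.74 m.
Δh = h(OW-8) − h(OW-11) = 263.49 − 261.74 = 1.75 m.
Vertical separation Δz = 236.92 − 209.65 = 27.27 m.
|i_v| = |Δh| / Δz = 1.75 / 27.27 = 0.0642.
Head is higher in the shallow piezometer, so vertical flow is downward (recharge condition).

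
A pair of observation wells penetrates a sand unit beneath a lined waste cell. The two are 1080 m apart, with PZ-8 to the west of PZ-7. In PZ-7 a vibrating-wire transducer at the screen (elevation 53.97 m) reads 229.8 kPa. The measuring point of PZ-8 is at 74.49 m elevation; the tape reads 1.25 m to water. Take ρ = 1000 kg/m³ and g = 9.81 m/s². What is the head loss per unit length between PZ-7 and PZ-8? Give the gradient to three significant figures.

i ≈ 0.00385 m/m

Pressure head at PZ-7: ψ = P/(ρg) = 229.8×1000 / (1000 × 9.81) = 23.43 m.
Total head at PZ-7: h = z + ψ = 53.97 + 23.43 = 77.40 m.
Total head at PZ-8: h = 74.49 − 1.25 = 73.24 m.
Head difference: h(PZ-7) − h(PZ-8) = 77.40 − 73.24 = 4.16 m.
Hydraulic gradient: i = |Δh| / L = 4.16 / 1080 = 0.00385.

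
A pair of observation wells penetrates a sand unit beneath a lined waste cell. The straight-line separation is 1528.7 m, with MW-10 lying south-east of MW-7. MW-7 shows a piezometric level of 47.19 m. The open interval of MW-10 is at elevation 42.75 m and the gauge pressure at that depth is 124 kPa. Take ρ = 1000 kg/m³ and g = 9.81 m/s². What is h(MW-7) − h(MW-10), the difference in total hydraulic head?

Total head at MW-7: h = 47.19 m (water level in the piezometer is the total head).
Pressure head at MW-10: ψ = P/(ρg) = 124×1000 / (1000 × 9.81) = 12.64 m.
Total head at MW-10: h = z + ψ = 42.75 + 12.64 = 55.39 m.
Head difference: h(MW-7) − h(MW-10) = 47.19 − 55.39 = -8.20 m.

Δh ≈ -8.20 m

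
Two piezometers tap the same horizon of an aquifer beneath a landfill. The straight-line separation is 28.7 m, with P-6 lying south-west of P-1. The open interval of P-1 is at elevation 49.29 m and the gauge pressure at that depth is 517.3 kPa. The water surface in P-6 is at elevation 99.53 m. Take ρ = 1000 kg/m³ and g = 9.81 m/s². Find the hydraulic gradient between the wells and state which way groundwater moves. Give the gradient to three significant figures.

Pressure head at P-1: ψ = P/(ρg) = 517.3×1000 / (1000 × 9.81) = 52.73 m.
Total head at P-1: h = z + ψ = 49.29 + 52.73 = 102.02 m.
Total head at P-6: h = 99.53 m (water level in the piezometer is the total head).
Head difference: h(P-1) − h(P-6) = 102.02 − 99.53 = 2.49 m.
Hydraulic gradient: i = |Δh| / L = 2.49 / 28.7 = 0.0868.
Flow is from higher to lower head: from P-1 toward P-6, i.e. toward the south-west.

i ≈ 0.0868; groundwater flows toward the south-west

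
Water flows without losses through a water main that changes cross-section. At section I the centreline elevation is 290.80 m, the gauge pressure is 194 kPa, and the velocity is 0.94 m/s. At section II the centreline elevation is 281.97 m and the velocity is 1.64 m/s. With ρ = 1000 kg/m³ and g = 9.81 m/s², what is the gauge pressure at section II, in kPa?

P₂ ≈ 280 kPa

Pressure head at I: ψ₁ = P₁/(ρg) = 194×1000 / (1000 × 9.81) = 19.78 m.
Velocity heads: v₁²/2g = 0.94²/19.62 = 0.045 m; v₂²/2g = 1.64²/19.62 = 0.137 m.
Total head H = z₁ + ψ₁ + v₁²/2g = 290.80 + 19.78 + 0.045 = 310.63 m.
ψ₂ = H − z₂ − v₂²/2g = 310.63 − 281.97 − 0.137 = 28.52 m.
P₂ = ρgψ₂ = 1000 × 9.81 × 28.52 ≈ 280 kPa.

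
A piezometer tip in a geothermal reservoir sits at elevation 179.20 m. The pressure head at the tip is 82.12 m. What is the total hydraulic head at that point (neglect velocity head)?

h = z + ψ = 179.20 + 82.12 = 261.32 m.

h ≈ 261.32 m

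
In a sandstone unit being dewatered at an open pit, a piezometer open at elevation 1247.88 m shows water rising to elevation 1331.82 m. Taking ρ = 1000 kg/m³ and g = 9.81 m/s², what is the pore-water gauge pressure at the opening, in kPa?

P ≈ 823 kPa

Pressure head ψ = h − z = 1331.82 − 1247.88 = 83.94 m.
P = ρgψ = 1000 × 9.81 × 83.94 = 823451 Pa ≈ 823 kPa.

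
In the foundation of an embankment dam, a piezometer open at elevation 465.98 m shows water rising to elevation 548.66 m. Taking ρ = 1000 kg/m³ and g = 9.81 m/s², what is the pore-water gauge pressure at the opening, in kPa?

P ≈ 811 kPa

Pressure head ψ = h − z = 548.66 − 465.98 = 82.68 m.
P = ρgψ = 1000 × 9.81 × 82.68 = 811091 Pa ≈ 811 kPa.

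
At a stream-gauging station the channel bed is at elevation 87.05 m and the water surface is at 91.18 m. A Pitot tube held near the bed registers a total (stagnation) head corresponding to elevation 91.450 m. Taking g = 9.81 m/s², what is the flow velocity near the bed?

v ≈ 2.30 m/s

Near the bed, under hydrostatic conditions, the piezometric head (z + ψ) equals the free-surface elevation, 91.18 m.
Velocity head = total − piezometric = 91.450 − 91.18 = 0.270 m.
v = √(2g·h_v) = √(2 × 9.81 × 0.270) = 2.30 m/s.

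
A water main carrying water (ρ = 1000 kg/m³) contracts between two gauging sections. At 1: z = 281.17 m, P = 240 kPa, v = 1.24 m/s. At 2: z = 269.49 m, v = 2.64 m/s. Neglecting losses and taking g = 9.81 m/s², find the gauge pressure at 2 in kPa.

Pressure head at 1: ψ₁ = P₁/(ρg) = 240×1000 / (1000 × 9.81) = 24.46 m.
Velocity heads: v₁²/2g = 1.24²/19.62 = 0.078 m; v₂²/2g = 2.64²/19.62 = 0.355 m.
Total head H = z₁ + ψ₁ + v₁²/2g = 281.17 + 24.46 + 0.078 = 305.71 m.
ψ₂ = H − z₂ − v₂²/2g = 305.71 − 269.49 − 0.355 = 35.86 m.
P₂ = ρgψ₂ = 1000 × 9.81 × 35.86 ≈ 352 kPa.

P₂ ≈ 352 kPa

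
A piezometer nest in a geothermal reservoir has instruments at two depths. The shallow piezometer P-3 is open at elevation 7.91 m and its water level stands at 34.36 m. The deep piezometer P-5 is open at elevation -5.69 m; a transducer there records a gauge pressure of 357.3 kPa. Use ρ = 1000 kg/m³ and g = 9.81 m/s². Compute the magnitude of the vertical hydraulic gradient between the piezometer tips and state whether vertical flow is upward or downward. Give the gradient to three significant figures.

Total head at P-3: h = 34.36 m (water level in the standpipe).
Pressure head at P-5: ψ = P/(ρg) = 357.3×1000 / (1000 × 9.81) = 36.42 m.
Total head at P-5: h = z + ψ = -5.69 + 36.42 = 30.73 m.
Δh = h(P-3) − h(P-5) = 34.36 − 30.73 = 3.63 m.
Vertical separation Δz = 7.91 − (-5.69) = 13.60 m.
|i_v| = |Δh| / Δz = 3.63 / 13.60 = 0.267.
Head is higher in the shallow piezometer, so vertical flow is downward (recharge condition).

|i_v| ≈ 0.267; vertical flow is downward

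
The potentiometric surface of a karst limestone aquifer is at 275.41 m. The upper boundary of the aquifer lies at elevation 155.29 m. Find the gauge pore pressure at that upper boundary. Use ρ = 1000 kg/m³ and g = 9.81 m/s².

Pressure head at the aquifer top: ψ = h − z = 275.41 − 155.29 = 120.12 m.
P = ρgψ = 1000 × 9.81 × 120.12 = 1178377 Pa ≈ 1180 kPa.

P ≈ 1180 kPa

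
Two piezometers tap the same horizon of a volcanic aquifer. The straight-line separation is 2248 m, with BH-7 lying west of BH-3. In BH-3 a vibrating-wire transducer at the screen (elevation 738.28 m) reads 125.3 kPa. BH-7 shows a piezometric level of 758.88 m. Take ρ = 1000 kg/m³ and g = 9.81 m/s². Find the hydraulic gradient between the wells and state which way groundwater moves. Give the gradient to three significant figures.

i ≈ 0.00348; groundwater flows toward the east

Pressure head at BH-3: ψ = P/(ρg) = 125.3×1000 / (1000 × 9.81) = 12.77 m.
Total head at BH-3: h = z + ψ = 738.28 + 12.77 = 751.05 m.
Total head at BH-7: h = 758.88 m (water level in the piezometer is the total head).
Head difference: h(BH-3) − h(BH-7) = 751.05 − 758.88 = -7.83 m.
Hydraulic gradient: i = |Δh| / L = 7.83 / 2248 = 0.00348.
Flow is from higher to lower head: from BH-7 toward BH-3, i.e. toward the east.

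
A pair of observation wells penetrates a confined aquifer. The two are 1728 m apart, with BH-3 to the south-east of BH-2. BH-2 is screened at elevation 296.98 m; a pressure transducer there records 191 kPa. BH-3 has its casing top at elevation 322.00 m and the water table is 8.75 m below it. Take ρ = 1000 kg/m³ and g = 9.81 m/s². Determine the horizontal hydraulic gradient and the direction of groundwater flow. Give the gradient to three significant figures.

i ≈ 0.00185; groundwater flows toward the south-east

Pressure head at BH-2: ψ = P/(ρg) = 191×1000 / (1000 × 9.81) = 19.47 m.
Total head at BH-2: h = z + ψ = 296.98 + 19.47 = 316.45 m.
Total head at BH-3: h = 322.00 − 8.75 = 313.25 m.
Head difference: h(BH-2) − h(BH-3) = 316.45 − 313.25 = 3.20 m.
Hydraulic gradient: i = |Δh| / L = 3.20 / 1728 = 0.00185.
Flow is from higher to lower head: from BH-2 toward BH-3, i.e. toward the south-east.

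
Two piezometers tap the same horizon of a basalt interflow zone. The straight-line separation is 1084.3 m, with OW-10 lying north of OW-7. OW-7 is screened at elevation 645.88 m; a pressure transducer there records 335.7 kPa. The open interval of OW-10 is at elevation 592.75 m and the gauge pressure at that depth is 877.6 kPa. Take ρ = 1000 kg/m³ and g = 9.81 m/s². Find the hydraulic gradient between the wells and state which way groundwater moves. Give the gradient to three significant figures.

Pressure head at OW-7: ψ = P/(ρg) = 335.7×1000 / (1000 × 9.81) = 34.22 m.
Total head at OW-7: h = z + ψ = 645.88 + 34.22 = 680.10 m.
Pressure head at OW-10: ψ = P/(ρg) = 877.6×1000 / (1000 × 9.81) = 89.46 m.
Total head at OW-10: h = z + ψ = 592.75 + 89.46 = 682.21 m.
Head difference: h(OW-7) − h(OW-10) = 680.10 − 682.21 = -2.11 m.
Hydraulic gradient: i = |Δh| / L = 2.11 / 1084.3 = 0.00195.
Flow is from higher to lower head: from OW-10 toward OW-7, i.e. toward the south.

i ≈ 0.00195; groundwater flows toward the south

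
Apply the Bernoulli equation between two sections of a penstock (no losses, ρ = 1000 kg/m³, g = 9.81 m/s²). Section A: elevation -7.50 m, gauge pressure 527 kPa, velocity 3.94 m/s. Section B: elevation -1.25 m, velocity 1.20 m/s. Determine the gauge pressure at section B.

Pressure head at A: ψ₁ = P₁/(ρg) = 527×1000 / (1000 × 9.81) = 53.72 m.
Velocity heads: v₁²/2g = 3.94²/19.62 = 0.791 m; v₂²/2g = 1.20²/19.62 = 0.073 m.
Total head H = z₁ + ψ₁ + v₁²/2g = -7.50 + 53.72 + 0.791 = 47.01 m.
ψ₂ = H − z₂ − v₂²/2g = 47.01 − (-1.25) − 0.073 = 48.19 m.
P₂ = ρgψ₂ = 1000 × 9.81 × 48.19 ≈ 473 kPa.

P₂ ≈ 473 kPa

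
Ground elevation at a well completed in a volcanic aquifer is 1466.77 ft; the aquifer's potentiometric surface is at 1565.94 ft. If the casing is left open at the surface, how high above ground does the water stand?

≈ 99.17 ft above ground

Water rises to the potentiometric surface, so the rise above ground = 1565.94 − 1466.77 = 99.17 ft.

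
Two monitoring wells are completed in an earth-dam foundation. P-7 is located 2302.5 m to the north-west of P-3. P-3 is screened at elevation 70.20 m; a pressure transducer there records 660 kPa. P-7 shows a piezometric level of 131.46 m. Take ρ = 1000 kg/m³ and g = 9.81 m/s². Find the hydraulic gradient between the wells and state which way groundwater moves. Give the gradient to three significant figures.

Pressure head at P-3: ψ = P/(ρg) = 660×1000 / (1000 × 9.81) = 67.28 m.
Total head at P-3: h = z + ψ = 70.20 + 67.28 = 137.48 m.
Total head at P-7: h = 131.46 m (water level in the piezometer is the total head).
Head difference: h(P-3) − h(P-7) = 137.48 − 131.46 = 6.02 m.
Hydraulic gradient: i = |Δh| / L = 6.02 / 2302.5 = 0.00261.
Flow is from higher to lower head: from P-3 toward P-7, i.e. toward the north-west.

i ≈ 0.00261; groundwater flows toward the north-west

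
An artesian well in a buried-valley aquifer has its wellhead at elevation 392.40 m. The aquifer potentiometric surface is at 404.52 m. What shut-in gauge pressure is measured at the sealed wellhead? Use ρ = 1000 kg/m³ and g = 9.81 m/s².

P ≈ 119 kPa

Head above the cap: Δh = 404.52 − 392.40 = 12.12 m.
P = ρgΔh = 1000 × 9.81 × 12.12 = 118897 Pa ≈ 119 kPa.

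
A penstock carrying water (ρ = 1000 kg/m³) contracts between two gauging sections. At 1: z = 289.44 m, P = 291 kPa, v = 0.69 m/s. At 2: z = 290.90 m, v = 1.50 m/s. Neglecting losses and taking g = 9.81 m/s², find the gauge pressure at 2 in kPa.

P₂ ≈ 276 kPa

Pressure head at 1: ψ₁ = P₁/(ρg) = 291×1000 / (1000 × 9.81) = 29.66 m.
Velocity heads: v₁²/2g = 0.69²/19.62 = 0.024 m; v₂²/2g = 1.50²/19.62 = 0.115 m.
Total head H = z₁ + ψ₁ + v₁²/2g = 289.44 + 29.66 + 0.024 = 319.12 m.
ψ₂ = H − z₂ − v₂²/2g = 319.12 − 290.90 − 0.115 = 28.11 m.
P₂ = ρgψ₂ = 1000 × 9.81 × 28.11 ≈ 276 kPa.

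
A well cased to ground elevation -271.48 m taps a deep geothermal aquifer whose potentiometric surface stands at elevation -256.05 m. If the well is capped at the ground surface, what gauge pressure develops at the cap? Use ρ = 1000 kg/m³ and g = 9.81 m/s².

Head above the cap: Δh = -256.05 − (-271.48) = 15.43 m.
P = ρgΔh = 1000 × 9.81 × 15.43 = 151368 Pa ≈ 151 kPa.

P ≈ 151 kPa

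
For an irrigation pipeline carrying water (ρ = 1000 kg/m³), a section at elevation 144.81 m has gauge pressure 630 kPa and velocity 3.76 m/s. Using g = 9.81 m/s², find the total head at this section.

Pressure head ψ = P/(ρg) = 630×1000 / (1000 × 9.81) = 64.22 m.
Velocity head = v²/(2g) = 3.76² / (2 × 9.81) = 0.721 m.
h = z + ψ + v²/(2g) = 144.81 + 64.22 + 0.721 = 209.75 m.

h ≈ 209.75 m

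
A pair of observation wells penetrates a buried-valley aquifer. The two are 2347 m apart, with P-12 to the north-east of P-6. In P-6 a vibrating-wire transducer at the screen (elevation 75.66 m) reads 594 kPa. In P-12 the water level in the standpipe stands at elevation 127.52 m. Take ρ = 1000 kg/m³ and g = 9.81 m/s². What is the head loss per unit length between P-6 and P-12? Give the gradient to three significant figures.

i ≈ 0.00370 m/m

Pressure head at P-6: ψ = P/(ρg) = 594×1000 / (1000 × 9.81) = 60.55 m.
Total head at P-6: h = z + ψ = 75.66 + 60.55 = 136.21 m.
Total head at P-12: h = 127.52 m (water level in the piezometer is the total head).
Head difference: h(P-6) − h(P-12) = 136.21 − 127.52 = 8.69 m.
Hydraulic gradient: i = |Δh| / L = 8.69 / 2347 = 0.00370.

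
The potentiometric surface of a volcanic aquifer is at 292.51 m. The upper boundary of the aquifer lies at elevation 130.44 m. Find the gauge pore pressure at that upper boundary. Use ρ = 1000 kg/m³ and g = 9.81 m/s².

Pressure head at the aquifer top: ψ = h − z = 292.51 − 130.44 = 162.07 m.
P = ρgψ = 1000 × 9.81 × 162.07 = 1589907 Pa ≈ 1590 kPa.

P ≈ 1590 kPa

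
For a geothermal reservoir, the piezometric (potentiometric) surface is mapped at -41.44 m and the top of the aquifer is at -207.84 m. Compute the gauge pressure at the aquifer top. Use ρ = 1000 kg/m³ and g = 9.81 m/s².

Pressure head at the aquifer top: ψ = h − z = -41.44 − (-207.84) = 166.40 m.
P = ρgψ = 1000 × 9.81 × 166.40 = 1632384 Pa ≈ 1630 kPa.

P ≈ 1630 kPa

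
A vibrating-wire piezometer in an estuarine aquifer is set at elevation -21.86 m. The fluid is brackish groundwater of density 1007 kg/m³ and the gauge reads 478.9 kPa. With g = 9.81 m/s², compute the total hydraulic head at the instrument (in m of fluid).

h ≈ 26.62 m

ψ = P/(ρg) = 478.9×1000 / (1007 × 9.81) = 48.48 m.
h = z + ψ = -21.86 + 48.48 = 26.62 m.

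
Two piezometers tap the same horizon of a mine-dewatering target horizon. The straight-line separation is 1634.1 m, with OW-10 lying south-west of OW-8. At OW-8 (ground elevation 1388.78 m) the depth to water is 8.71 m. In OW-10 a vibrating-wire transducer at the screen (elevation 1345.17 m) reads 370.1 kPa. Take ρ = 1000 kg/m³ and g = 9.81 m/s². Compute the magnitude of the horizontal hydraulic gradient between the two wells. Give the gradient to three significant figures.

Total head at OW-8: h = 1388.78 − 8.71 = 1380.07 m.
Pressure head at OW-10: ψ = P/(ρg) = 370.1×1000 / (1000 × 9.81) = 37.73 m.
Total head at OW-10: h = z + ψ = 1345.17 + 37.73 = 1382.90 m.
Head difference: h(OW-8) − h(OW-10) = 1380.07 − 1382.90 = -2.83 m.
Hydraulic gradient: i = |Δh| / L = 2.83 / 1634.1 = 0.00173.

i ≈ 0.00173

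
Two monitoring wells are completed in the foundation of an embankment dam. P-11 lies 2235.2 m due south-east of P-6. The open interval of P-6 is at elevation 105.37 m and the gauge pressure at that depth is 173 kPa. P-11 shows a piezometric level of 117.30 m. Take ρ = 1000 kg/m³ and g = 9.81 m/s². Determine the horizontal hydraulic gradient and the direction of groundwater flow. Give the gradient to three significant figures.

i ≈ 0.00255; groundwater flows toward the south-east

Pressure head at P-6: ψ = P/(ρg) = 173×1000 / (1000 × 9.81) = 17.64 m.
Total head at P-6: h = z + ψ = 105.37 + 17.64 = 123.01 m.
Total head at P-11: h = 117.30 m (water level in the piezometer is the total head).
Head difference: h(P-6) − h(P-11) = 123.01 − 117.30 = 5.71 m.
Hydraulic gradient: i = |Δh| / L = 5.71 / 2235.2 = 0.00255.
Flow is from higher to lower head: from P-6 toward P-11, i.e. toward the south-east.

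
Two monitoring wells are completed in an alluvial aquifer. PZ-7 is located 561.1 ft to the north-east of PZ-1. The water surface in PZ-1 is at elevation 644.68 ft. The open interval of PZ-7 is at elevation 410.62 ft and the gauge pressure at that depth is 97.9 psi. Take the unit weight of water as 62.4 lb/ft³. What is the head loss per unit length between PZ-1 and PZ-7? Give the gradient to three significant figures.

i ≈ 0.0145 ft/ft

Total head at PZ-1: h = 644.68 ft (water level in the piezometer is the total head).
Pressure head at PZ-7: ψ = 144·P/γ = 144 × 97.9 / 62.4 = 225.92 ft.
Total head at PZ-7: h = z + ψ = 410.62 + 225.92 = 636.54 ft.
Head difference: h(PZ-1) − h(PZ-7) = 644.68 − 636.54 = 8.14 ft.
Hydraulic gradient: i = |Δh| / L = 8.14 / 561.1 = 0.0145.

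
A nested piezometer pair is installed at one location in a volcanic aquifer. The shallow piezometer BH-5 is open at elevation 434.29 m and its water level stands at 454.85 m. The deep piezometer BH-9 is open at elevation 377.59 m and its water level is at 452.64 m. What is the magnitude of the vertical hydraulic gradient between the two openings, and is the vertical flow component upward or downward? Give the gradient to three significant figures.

|i_v| ≈ 0.0390; vertical flow is downward

Total head at BH-5: h = 454.85 m (water level in the standpipe).
Total head at BH-9: h = 452.64 m.
Δh = h(BH-5) − h(BH-9) = 454.85 − 452.64 = 2.21 m.
Vertical separation Δz = 434.29 − 377.59 = 56.70 m.
|i_v| = |Δh| / Δz = 2.21 / 56.70 = 0.0390.
Head is higher in the shallow piezometer, so vertical flow is downward (recharge condition).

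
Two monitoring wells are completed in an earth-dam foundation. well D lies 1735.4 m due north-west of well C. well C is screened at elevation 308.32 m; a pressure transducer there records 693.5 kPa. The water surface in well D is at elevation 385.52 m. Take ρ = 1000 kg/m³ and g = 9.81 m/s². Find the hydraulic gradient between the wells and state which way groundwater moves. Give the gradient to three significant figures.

Pressure head at well C: ψ = P/(ρg) = 693.5×1000 / (1000 × 9.81) = 70.69 m.
Total head at well C: h = z + ψ = 308.32 + 70.69 = 379.01 m.
Total head at well D: h = 385.52 m (water level in the piezometer is the total head).
Head difference: h(well C) − h(well D) = 379.01 − 385.52 = -6.51 m.
Hydraulic gradient: i = |Δh| / L = 6.51 / 1735.4 = 0.00375.
Flow is from higher to lower head: from well D toward well C, i.e. toward the south-east.

i ≈ 0.00375; groundwater flows toward the south-east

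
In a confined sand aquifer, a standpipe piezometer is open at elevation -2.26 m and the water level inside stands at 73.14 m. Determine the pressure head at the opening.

Total head h = 73.14 m (the water-surface elevation in the piezometer).
Pressure head ψ = h − z = 73.14 − (-2.26) = 75.40 m.

ψ ≈ 75.40 m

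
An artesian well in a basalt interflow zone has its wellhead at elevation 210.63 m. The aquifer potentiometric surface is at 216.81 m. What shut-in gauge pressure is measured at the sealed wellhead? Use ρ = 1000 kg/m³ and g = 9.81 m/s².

Head above the cap: Δh = 216.81 − 210.63 = 6.18 m.
P = ρgΔh = 1000 × 9.81 × 6.18 = 60626 Pa ≈ 60.6 kPa.

P ≈ 60.6 kPa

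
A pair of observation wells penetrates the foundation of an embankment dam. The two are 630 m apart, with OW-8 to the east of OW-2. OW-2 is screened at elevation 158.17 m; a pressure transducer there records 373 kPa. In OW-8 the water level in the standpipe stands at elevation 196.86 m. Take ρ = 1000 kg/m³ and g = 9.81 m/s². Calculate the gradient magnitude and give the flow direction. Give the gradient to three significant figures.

i ≈ 0.00106; groundwater flows toward the west

Pressure head at OW-2: ψ = P/(ρg) = 373×1000 / (1000 × 9.81) = 38.02 m.
Total head at OW-2: h = z + ψ = 158.17 + 38.02 = 196.19 m.
Total head at OW-8: h = 196.86 m (water level in the piezometer is the total head).
Head difference: h(OW-2) − h(OW-8) = 196.19 − 196.86 = -0.67 m.
Hydraulic gradient: i = |Δh| / L = 0.67 / 630 = 0.00106.
Flow is from higher to lower head: from OW-8 toward OW-2, i.e. toward the west.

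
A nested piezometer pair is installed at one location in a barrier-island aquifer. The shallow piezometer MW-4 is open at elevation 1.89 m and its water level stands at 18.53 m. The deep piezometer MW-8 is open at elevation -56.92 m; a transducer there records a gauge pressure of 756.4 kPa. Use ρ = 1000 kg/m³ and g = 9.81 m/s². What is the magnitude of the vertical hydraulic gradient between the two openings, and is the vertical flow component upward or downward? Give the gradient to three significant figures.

|i_v| ≈ 0.0281; vertical flow is upward

Total head at MW-4: h = 18.53 m (water level in the standpipe).
Pressure head at MW-8: ψ = P/(ρg) = 756.4×1000 / (1000 × 9.81) = 77.10 m.
Total head at MW-8: h = z + ψ = -56.92 + 77.10 = 20.18 m.
Δh = h(MW-4) − h(MW-8) = 18.53 − 20.18 = -1.65 m.
Vertical separation Δz = 1.89 − (-56.92) = 58.81 m.
|i_v| = |Δh| / Δz = 1.65 / 58.81 = 0.0281.
Head is higher in the deep piezometer, so vertical flow is upward (discharge condition).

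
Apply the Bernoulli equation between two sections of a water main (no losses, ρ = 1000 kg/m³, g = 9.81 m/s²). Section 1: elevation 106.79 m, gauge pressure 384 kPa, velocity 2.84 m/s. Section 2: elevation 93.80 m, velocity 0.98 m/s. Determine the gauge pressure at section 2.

Pressure head at 1: ψ₁ = P₁/(ρg) = 384×1000 / (1000 × 9.81) = 39.14 m.
Velocity heads: v₁²/2g = 2.84²/19.62 = 0.411 m; v₂²/2g = 0.98²/19.62 = 0.049 m.
Total head H = z₁ + ψ₁ + v₁²/2g = 106.79 + 39.14 + 0.411 = 146.34 m.
ψ₂ = H − z₂ − v₂²/2g = 146.34 − 93.80 − 0.049 = 52.49 m.
P₂ = ρgψ₂ = 1000 × 9.81 × 52.49 ≈ 515 kPa.

P₂ ≈ 515 kPa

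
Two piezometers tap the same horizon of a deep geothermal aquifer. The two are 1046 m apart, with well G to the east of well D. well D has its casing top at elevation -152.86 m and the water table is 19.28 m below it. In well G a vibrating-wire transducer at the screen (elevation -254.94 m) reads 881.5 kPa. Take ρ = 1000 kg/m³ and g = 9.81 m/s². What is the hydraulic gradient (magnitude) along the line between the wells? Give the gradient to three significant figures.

Total head at well D: h = -152.86 − 19.28 = -172.14 m.
Pressure head at well G: ψ = P/(ρg) = 881.5×1000 / (1000 × 9.81) = 89.86 m.
Total head at well G: h = z + ψ = -254.94 + 89.86 = -165.08 m.
Head difference: h(well D) − h(well G) = -172.14 − (-165.08) = -7.06 m.
Hydraulic gradient: i = |Δh| / L = 7.06 / 1046 = 0.00675.

i ≈ 0.00675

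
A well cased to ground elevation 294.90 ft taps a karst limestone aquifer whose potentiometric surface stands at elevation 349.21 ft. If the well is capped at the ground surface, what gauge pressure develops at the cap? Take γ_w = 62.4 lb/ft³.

Head above the cap: Δh = 349.21 − 294.90 = 54.31 ft.
P = γΔh/144 = 62.4 × 54.31 / 144 = 23.5 psi.

P ≈ 23.5 psi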